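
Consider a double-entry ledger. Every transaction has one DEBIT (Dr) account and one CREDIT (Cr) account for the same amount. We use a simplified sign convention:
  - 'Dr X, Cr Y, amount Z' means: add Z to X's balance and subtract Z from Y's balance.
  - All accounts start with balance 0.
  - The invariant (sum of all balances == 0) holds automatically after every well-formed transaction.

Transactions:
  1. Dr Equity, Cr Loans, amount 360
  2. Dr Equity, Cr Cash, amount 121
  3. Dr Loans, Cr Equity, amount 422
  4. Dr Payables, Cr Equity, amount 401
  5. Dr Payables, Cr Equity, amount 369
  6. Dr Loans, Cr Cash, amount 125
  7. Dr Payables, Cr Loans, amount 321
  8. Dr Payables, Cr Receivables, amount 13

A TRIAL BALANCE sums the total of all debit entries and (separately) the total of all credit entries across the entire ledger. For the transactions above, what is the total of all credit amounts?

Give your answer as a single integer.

Txn 1: credit+=360
Txn 2: credit+=121
Txn 3: credit+=422
Txn 4: credit+=401
Txn 5: credit+=369
Txn 6: credit+=125
Txn 7: credit+=321
Txn 8: credit+=13
Total credits = 2132

Answer: 2132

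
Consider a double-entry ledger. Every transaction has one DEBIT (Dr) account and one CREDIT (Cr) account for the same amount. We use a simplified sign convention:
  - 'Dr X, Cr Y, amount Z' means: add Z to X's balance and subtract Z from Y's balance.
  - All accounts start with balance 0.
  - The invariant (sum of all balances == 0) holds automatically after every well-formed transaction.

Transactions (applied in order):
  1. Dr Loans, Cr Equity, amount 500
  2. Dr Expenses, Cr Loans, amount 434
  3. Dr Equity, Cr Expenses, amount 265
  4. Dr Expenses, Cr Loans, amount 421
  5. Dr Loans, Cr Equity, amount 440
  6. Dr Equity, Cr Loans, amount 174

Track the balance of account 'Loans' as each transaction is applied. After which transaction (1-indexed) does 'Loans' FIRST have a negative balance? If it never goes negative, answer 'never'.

After txn 1: Loans=500
After txn 2: Loans=66
After txn 3: Loans=66
After txn 4: Loans=-355

Answer: 4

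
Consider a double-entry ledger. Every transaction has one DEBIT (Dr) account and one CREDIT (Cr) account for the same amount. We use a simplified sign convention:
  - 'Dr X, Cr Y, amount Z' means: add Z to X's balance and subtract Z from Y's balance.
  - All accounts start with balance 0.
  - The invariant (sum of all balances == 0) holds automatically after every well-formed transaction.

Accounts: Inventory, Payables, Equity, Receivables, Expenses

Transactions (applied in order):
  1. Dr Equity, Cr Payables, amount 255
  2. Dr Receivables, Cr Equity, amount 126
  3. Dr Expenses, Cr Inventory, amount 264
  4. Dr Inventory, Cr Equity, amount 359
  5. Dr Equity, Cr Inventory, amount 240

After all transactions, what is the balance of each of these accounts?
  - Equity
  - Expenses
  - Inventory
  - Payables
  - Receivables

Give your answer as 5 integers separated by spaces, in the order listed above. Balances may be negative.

Answer: 10 264 -145 -255 126

Derivation:
After txn 1 (Dr Equity, Cr Payables, amount 255): Equity=255 Payables=-255
After txn 2 (Dr Receivables, Cr Equity, amount 126): Equity=129 Payables=-255 Receivables=126
After txn 3 (Dr Expenses, Cr Inventory, amount 264): Equity=129 Expenses=264 Inventory=-264 Payables=-255 Receivables=126
After txn 4 (Dr Inventory, Cr Equity, amount 359): Equity=-230 Expenses=264 Inventory=95 Payables=-255 Receivables=126
After txn 5 (Dr Equity, Cr Inventory, amount 240): Equity=10 Expenses=264 Inventory=-145 Payables=-255 Receivables=126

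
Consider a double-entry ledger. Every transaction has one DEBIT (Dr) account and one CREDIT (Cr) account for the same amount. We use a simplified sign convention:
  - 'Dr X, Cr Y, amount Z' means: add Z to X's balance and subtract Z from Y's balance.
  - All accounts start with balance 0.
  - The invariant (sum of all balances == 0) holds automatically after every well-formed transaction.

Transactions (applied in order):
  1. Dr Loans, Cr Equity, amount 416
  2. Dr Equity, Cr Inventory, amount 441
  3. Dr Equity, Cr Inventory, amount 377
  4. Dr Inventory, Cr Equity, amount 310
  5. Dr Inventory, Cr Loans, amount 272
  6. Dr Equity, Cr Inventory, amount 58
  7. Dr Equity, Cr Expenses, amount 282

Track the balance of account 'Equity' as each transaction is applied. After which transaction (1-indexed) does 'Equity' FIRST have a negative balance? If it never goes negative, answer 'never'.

Answer: 1

Derivation:
After txn 1: Equity=-416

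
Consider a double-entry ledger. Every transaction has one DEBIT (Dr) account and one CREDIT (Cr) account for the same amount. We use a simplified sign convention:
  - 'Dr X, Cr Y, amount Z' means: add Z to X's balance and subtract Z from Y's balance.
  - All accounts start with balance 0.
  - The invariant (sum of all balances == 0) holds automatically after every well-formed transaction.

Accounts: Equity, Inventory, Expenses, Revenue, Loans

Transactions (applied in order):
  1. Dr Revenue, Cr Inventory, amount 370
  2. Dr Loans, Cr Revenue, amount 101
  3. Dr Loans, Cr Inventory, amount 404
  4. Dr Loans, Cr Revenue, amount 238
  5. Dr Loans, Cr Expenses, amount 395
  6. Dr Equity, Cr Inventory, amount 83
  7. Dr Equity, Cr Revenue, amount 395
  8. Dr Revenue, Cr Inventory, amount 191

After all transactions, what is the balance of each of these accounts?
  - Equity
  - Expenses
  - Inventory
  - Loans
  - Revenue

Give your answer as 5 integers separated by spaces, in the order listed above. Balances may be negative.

After txn 1 (Dr Revenue, Cr Inventory, amount 370): Inventory=-370 Revenue=370
After txn 2 (Dr Loans, Cr Revenue, amount 101): Inventory=-370 Loans=101 Revenue=269
After txn 3 (Dr Loans, Cr Inventory, amount 404): Inventory=-774 Loans=505 Revenue=269
After txn 4 (Dr Loans, Cr Revenue, amount 238): Inventory=-774 Loans=743 Revenue=31
After txn 5 (Dr Loans, Cr Expenses, amount 395): Expenses=-395 Inventory=-774 Loans=1138 Revenue=31
After txn 6 (Dr Equity, Cr Inventory, amount 83): Equity=83 Expenses=-395 Inventory=-857 Loans=1138 Revenue=31
After txn 7 (Dr Equity, Cr Revenue, amount 395): Equity=478 Expenses=-395 Inventory=-857 Loans=1138 Revenue=-364
After txn 8 (Dr Revenue, Cr Inventory, amount 191): Equity=478 Expenses=-395 Inventory=-1048 Loans=1138 Revenue=-173

Answer: 478 -395 -1048 1138 -173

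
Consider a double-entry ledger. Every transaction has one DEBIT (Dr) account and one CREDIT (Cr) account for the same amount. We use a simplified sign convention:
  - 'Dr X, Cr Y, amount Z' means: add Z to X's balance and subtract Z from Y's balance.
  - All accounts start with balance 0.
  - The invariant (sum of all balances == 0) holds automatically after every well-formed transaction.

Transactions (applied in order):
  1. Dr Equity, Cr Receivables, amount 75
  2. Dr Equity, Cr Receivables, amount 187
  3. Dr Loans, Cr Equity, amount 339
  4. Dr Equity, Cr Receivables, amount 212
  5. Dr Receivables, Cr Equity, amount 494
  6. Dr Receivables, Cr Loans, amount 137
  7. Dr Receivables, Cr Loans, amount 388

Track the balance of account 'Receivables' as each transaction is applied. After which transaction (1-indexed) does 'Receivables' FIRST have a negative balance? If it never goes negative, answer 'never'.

After txn 1: Receivables=-75

Answer: 1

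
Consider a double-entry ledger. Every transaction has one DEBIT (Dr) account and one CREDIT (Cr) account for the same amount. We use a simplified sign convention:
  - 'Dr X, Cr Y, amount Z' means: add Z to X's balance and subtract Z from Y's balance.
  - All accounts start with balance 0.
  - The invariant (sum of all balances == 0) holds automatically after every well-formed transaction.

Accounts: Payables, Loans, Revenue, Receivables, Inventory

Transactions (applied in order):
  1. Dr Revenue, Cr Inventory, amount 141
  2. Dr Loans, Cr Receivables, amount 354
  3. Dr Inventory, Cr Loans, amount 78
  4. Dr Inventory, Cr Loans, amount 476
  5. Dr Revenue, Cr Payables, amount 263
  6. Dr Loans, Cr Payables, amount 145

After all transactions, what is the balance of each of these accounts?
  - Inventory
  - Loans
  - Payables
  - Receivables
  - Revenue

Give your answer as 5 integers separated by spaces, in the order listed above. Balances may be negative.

After txn 1 (Dr Revenue, Cr Inventory, amount 141): Inventory=-141 Revenue=141
After txn 2 (Dr Loans, Cr Receivables, amount 354): Inventory=-141 Loans=354 Receivables=-354 Revenue=141
After txn 3 (Dr Inventory, Cr Loans, amount 78): Inventory=-63 Loans=276 Receivables=-354 Revenue=141
After txn 4 (Dr Inventory, Cr Loans, amount 476): Inventory=413 Loans=-200 Receivables=-354 Revenue=141
After txn 5 (Dr Revenue, Cr Payables, amount 263): Inventory=413 Loans=-200 Payables=-263 Receivables=-354 Revenue=404
After txn 6 (Dr Loans, Cr Payables, amount 145): Inventory=413 Loans=-55 Payables=-408 Receivables=-354 Revenue=404

Answer: 413 -55 -408 -354 404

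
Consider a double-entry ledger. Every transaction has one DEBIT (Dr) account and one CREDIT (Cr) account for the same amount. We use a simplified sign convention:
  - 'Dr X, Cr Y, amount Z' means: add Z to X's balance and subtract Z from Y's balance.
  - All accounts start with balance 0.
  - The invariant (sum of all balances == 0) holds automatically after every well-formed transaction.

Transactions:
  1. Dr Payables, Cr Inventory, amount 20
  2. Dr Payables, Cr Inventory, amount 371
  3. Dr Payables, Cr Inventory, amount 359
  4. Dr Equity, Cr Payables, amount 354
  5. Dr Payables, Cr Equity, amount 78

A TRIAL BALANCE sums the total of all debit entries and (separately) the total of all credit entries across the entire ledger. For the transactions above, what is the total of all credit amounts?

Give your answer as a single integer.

Txn 1: credit+=20
Txn 2: credit+=371
Txn 3: credit+=359
Txn 4: credit+=354
Txn 5: credit+=78
Total credits = 1182

Answer: 1182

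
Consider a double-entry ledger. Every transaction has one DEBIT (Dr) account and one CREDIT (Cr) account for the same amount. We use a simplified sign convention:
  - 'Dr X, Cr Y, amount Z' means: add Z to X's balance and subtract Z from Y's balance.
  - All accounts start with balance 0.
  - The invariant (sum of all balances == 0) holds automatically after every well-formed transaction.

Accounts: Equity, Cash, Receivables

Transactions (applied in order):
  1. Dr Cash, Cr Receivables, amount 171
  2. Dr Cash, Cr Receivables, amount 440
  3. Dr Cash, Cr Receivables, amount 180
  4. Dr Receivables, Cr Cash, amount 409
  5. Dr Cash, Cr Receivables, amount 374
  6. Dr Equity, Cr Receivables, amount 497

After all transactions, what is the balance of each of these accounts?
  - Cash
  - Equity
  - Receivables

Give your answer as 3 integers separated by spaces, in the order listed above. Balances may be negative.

After txn 1 (Dr Cash, Cr Receivables, amount 171): Cash=171 Receivables=-171
After txn 2 (Dr Cash, Cr Receivables, amount 440): Cash=611 Receivables=-611
After txn 3 (Dr Cash, Cr Receivables, amount 180): Cash=791 Receivables=-791
After txn 4 (Dr Receivables, Cr Cash, amount 409): Cash=382 Receivables=-382
After txn 5 (Dr Cash, Cr Receivables, amount 374): Cash=756 Receivables=-756
After txn 6 (Dr Equity, Cr Receivables, amount 497): Cash=756 Equity=497 Receivables=-1253

Answer: 756 497 -1253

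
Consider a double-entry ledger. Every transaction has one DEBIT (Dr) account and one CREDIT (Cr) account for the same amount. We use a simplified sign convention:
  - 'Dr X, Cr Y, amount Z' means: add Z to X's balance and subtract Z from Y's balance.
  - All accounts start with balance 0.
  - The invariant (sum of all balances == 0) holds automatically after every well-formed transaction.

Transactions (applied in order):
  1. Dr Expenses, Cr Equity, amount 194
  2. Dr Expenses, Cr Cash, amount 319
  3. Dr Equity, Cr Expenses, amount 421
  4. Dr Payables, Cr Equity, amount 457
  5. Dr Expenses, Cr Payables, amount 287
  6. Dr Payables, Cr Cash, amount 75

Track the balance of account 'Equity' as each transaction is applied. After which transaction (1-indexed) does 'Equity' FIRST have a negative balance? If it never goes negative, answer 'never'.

After txn 1: Equity=-194

Answer: 1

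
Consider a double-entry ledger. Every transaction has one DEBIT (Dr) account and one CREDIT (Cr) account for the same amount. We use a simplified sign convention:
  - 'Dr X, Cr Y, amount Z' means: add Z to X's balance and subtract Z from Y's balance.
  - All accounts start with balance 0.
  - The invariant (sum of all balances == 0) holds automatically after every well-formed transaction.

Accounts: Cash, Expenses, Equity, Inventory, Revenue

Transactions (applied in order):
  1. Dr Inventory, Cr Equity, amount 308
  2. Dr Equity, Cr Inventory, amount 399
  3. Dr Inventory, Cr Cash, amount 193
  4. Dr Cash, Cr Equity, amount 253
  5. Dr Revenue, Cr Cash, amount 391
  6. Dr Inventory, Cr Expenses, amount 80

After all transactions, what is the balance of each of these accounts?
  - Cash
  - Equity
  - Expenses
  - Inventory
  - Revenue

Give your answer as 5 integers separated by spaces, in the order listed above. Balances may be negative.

After txn 1 (Dr Inventory, Cr Equity, amount 308): Equity=-308 Inventory=308
After txn 2 (Dr Equity, Cr Inventory, amount 399): Equity=91 Inventory=-91
After txn 3 (Dr Inventory, Cr Cash, amount 193): Cash=-193 Equity=91 Inventory=102
After txn 4 (Dr Cash, Cr Equity, amount 253): Cash=60 Equity=-162 Inventory=102
After txn 5 (Dr Revenue, Cr Cash, amount 391): Cash=-331 Equity=-162 Inventory=102 Revenue=391
After txn 6 (Dr Inventory, Cr Expenses, amount 80): Cash=-331 Equity=-162 Expenses=-80 Inventory=182 Revenue=391

Answer: -331 -162 -80 182 391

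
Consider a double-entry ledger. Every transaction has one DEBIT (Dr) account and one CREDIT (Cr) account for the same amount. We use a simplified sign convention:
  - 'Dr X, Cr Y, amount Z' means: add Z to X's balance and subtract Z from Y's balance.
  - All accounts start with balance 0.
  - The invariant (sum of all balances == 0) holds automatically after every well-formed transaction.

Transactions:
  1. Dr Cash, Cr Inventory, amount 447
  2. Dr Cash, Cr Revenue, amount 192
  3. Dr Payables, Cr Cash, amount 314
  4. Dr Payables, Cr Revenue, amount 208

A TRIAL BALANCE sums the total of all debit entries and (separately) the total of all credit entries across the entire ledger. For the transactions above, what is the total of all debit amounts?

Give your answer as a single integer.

Answer: 1161

Derivation:
Txn 1: debit+=447
Txn 2: debit+=192
Txn 3: debit+=314
Txn 4: debit+=208
Total debits = 1161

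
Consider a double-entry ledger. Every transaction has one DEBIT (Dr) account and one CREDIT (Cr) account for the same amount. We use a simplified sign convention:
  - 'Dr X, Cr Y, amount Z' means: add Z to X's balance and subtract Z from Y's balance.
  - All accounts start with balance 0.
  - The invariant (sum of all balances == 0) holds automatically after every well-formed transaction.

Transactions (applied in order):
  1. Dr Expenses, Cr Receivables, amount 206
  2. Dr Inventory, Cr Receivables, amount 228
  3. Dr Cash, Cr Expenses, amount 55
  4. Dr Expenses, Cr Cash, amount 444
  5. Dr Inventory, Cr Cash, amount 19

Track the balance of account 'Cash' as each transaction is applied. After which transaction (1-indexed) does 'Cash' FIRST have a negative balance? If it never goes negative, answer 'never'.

Answer: 4

Derivation:
After txn 1: Cash=0
After txn 2: Cash=0
After txn 3: Cash=55
After txn 4: Cash=-389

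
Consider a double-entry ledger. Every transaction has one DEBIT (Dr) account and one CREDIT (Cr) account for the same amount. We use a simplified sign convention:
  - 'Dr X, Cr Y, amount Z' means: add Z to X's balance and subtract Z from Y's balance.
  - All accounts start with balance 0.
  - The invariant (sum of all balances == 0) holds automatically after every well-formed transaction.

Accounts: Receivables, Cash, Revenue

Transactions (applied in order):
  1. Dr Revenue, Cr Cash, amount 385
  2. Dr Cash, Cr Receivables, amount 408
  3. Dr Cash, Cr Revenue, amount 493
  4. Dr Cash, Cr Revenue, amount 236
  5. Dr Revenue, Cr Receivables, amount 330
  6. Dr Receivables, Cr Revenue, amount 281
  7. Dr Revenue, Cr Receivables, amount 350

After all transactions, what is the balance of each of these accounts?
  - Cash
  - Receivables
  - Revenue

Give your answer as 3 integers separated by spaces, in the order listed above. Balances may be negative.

Answer: 752 -807 55

Derivation:
After txn 1 (Dr Revenue, Cr Cash, amount 385): Cash=-385 Revenue=385
After txn 2 (Dr Cash, Cr Receivables, amount 408): Cash=23 Receivables=-408 Revenue=385
After txn 3 (Dr Cash, Cr Revenue, amount 493): Cash=516 Receivables=-408 Revenue=-108
After txn 4 (Dr Cash, Cr Revenue, amount 236): Cash=752 Receivables=-408 Revenue=-344
After txn 5 (Dr Revenue, Cr Receivables, amount 330): Cash=752 Receivables=-738 Revenue=-14
After txn 6 (Dr Receivables, Cr Revenue, amount 281): Cash=752 Receivables=-457 Revenue=-295
After txn 7 (Dr Revenue, Cr Receivables, amount 350): Cash=752 Receivables=-807 Revenue=55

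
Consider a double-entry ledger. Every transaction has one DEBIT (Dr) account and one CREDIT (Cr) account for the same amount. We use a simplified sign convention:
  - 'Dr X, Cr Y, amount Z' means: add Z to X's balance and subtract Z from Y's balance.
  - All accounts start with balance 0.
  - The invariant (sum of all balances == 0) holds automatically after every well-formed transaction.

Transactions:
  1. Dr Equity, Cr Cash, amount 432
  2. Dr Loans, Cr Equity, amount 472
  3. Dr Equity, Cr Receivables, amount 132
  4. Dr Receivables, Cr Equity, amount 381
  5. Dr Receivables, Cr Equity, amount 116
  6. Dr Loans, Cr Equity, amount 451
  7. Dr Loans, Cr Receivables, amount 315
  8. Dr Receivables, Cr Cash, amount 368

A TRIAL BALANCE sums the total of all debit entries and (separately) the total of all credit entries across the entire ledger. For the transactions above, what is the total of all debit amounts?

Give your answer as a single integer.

Answer: 2667

Derivation:
Txn 1: debit+=432
Txn 2: debit+=472
Txn 3: debit+=132
Txn 4: debit+=381
Txn 5: debit+=116
Txn 6: debit+=451
Txn 7: debit+=315
Txn 8: debit+=368
Total debits = 2667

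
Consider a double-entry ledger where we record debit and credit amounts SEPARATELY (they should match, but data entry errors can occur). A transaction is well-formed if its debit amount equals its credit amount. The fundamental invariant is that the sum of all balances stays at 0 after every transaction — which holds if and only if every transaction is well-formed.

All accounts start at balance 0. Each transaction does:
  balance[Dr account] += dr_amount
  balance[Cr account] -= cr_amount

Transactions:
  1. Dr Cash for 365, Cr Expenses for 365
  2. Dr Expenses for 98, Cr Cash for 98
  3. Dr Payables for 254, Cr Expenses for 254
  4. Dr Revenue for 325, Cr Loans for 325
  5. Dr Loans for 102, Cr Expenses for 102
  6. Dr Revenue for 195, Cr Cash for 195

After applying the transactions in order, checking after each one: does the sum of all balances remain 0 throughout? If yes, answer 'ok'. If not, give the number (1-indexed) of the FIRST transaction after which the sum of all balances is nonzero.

After txn 1: dr=365 cr=365 sum_balances=0
After txn 2: dr=98 cr=98 sum_balances=0
After txn 3: dr=254 cr=254 sum_balances=0
After txn 4: dr=325 cr=325 sum_balances=0
After txn 5: dr=102 cr=102 sum_balances=0
After txn 6: dr=195 cr=195 sum_balances=0

Answer: ok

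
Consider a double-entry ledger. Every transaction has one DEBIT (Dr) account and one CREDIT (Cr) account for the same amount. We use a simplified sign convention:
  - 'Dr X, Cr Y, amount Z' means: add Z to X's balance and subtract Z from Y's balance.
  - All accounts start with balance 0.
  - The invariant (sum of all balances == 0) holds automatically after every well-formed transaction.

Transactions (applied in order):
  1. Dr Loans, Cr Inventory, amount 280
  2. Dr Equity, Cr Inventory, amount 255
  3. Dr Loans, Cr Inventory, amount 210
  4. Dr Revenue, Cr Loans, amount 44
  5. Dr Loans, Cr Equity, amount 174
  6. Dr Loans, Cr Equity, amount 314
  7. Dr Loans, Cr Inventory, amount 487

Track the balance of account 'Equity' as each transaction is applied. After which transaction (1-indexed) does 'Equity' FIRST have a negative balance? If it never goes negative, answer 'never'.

After txn 1: Equity=0
After txn 2: Equity=255
After txn 3: Equity=255
After txn 4: Equity=255
After txn 5: Equity=81
After txn 6: Equity=-233

Answer: 6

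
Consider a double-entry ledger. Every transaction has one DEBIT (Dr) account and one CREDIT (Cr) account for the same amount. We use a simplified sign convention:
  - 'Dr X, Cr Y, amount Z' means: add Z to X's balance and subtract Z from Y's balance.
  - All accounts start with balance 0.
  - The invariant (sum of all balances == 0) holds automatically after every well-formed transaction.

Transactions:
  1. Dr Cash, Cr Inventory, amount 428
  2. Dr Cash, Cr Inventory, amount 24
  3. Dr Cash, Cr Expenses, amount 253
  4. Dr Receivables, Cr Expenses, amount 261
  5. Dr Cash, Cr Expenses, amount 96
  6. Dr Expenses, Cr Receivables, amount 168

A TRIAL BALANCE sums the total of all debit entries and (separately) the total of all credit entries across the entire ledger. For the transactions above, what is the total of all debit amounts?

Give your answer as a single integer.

Txn 1: debit+=428
Txn 2: debit+=24
Txn 3: debit+=253
Txn 4: debit+=261
Txn 5: debit+=96
Txn 6: debit+=168
Total debits = 1230

Answer: 1230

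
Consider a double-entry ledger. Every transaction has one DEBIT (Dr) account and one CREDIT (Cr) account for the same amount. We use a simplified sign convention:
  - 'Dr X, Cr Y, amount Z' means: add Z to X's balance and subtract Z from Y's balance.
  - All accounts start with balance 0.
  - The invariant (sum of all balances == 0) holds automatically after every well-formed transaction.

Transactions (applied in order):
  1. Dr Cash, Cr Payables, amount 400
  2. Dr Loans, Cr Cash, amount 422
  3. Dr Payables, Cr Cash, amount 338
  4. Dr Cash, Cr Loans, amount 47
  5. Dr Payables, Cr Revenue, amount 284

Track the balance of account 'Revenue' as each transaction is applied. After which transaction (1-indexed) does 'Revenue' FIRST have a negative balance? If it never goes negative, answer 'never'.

After txn 1: Revenue=0
After txn 2: Revenue=0
After txn 3: Revenue=0
After txn 4: Revenue=0
After txn 5: Revenue=-284

Answer: 5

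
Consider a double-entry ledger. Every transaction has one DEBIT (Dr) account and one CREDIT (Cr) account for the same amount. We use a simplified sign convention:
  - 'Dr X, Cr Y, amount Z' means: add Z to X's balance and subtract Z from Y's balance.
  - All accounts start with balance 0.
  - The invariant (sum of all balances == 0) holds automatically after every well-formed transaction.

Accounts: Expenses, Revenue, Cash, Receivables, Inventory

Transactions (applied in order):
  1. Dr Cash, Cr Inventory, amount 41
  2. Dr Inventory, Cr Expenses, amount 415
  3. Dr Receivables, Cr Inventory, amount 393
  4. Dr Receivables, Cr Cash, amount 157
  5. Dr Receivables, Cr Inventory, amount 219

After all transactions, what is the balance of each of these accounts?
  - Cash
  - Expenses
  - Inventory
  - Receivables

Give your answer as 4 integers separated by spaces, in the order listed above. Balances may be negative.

Answer: -116 -415 -238 769

Derivation:
After txn 1 (Dr Cash, Cr Inventory, amount 41): Cash=41 Inventory=-41
After txn 2 (Dr Inventory, Cr Expenses, amount 415): Cash=41 Expenses=-415 Inventory=374
After txn 3 (Dr Receivables, Cr Inventory, amount 393): Cash=41 Expenses=-415 Inventory=-19 Receivables=393
After txn 4 (Dr Receivables, Cr Cash, amount 157): Cash=-116 Expenses=-415 Inventory=-19 Receivables=550
After txn 5 (Dr Receivables, Cr Inventory, amount 219): Cash=-116 Expenses=-415 Inventory=-238 Receivables=769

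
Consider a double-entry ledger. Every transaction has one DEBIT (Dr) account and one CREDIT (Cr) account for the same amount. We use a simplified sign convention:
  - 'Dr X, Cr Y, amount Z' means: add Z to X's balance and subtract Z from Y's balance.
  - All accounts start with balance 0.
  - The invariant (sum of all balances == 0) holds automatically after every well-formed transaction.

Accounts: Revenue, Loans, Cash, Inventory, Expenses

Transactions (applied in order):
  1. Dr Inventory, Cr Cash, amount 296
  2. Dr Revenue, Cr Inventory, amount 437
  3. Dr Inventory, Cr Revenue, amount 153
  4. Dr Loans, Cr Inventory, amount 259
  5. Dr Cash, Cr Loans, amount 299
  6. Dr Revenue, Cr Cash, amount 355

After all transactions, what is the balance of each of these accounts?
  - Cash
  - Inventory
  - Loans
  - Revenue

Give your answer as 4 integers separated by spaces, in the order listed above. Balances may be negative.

After txn 1 (Dr Inventory, Cr Cash, amount 296): Cash=-296 Inventory=296
After txn 2 (Dr Revenue, Cr Inventory, amount 437): Cash=-296 Inventory=-141 Revenue=437
After txn 3 (Dr Inventory, Cr Revenue, amount 153): Cash=-296 Inventory=12 Revenue=284
After txn 4 (Dr Loans, Cr Inventory, amount 259): Cash=-296 Inventory=-247 Loans=259 Revenue=284
After txn 5 (Dr Cash, Cr Loans, amount 299): Cash=3 Inventory=-247 Loans=-40 Revenue=284
After txn 6 (Dr Revenue, Cr Cash, amount 355): Cash=-352 Inventory=-247 Loans=-40 Revenue=639

Answer: -352 -247 -40 639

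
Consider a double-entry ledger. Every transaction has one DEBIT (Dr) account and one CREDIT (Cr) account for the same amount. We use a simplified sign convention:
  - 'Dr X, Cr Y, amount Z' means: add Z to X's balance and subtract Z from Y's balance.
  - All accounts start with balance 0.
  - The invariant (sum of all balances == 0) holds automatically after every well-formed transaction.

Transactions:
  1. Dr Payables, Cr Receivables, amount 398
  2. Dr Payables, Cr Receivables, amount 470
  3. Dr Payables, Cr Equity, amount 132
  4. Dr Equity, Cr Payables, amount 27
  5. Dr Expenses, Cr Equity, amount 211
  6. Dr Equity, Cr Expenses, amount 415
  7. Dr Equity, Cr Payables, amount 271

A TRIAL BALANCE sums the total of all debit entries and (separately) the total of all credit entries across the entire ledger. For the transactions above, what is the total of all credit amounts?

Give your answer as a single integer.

Answer: 1924

Derivation:
Txn 1: credit+=398
Txn 2: credit+=470
Txn 3: credit+=132
Txn 4: credit+=27
Txn 5: credit+=211
Txn 6: credit+=415
Txn 7: credit+=271
Total credits = 1924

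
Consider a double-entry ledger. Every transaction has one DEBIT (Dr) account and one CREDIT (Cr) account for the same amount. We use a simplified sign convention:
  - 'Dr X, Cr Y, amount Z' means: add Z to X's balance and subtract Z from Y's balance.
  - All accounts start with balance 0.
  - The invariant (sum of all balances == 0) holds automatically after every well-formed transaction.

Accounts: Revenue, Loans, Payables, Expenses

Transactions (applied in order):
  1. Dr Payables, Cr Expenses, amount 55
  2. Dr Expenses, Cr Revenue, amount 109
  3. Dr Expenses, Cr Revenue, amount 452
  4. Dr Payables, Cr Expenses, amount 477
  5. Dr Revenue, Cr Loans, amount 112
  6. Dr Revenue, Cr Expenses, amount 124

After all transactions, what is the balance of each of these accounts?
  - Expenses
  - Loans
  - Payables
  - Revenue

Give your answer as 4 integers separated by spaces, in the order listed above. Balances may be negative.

Answer: -95 -112 532 -325

Derivation:
After txn 1 (Dr Payables, Cr Expenses, amount 55): Expenses=-55 Payables=55
After txn 2 (Dr Expenses, Cr Revenue, amount 109): Expenses=54 Payables=55 Revenue=-109
After txn 3 (Dr Expenses, Cr Revenue, amount 452): Expenses=506 Payables=55 Revenue=-561
After txn 4 (Dr Payables, Cr Expenses, amount 477): Expenses=29 Payables=532 Revenue=-561
After txn 5 (Dr Revenue, Cr Loans, amount 112): Expenses=29 Loans=-112 Payables=532 Revenue=-449
After txn 6 (Dr Revenue, Cr Expenses, amount 124): Expenses=-95 Loans=-112 Payables=532 Revenue=-325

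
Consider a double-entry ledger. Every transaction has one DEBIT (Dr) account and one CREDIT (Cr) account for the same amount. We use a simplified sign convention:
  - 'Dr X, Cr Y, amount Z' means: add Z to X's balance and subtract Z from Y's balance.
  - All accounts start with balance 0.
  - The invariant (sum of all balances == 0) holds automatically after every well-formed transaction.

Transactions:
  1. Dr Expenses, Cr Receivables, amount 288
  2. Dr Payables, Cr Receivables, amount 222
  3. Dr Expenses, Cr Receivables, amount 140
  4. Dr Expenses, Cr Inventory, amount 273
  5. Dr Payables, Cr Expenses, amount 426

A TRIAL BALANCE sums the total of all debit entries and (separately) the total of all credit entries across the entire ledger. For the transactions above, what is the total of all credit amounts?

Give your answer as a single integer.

Txn 1: credit+=288
Txn 2: credit+=222
Txn 3: credit+=140
Txn 4: credit+=273
Txn 5: credit+=426
Total credits = 1349

Answer: 1349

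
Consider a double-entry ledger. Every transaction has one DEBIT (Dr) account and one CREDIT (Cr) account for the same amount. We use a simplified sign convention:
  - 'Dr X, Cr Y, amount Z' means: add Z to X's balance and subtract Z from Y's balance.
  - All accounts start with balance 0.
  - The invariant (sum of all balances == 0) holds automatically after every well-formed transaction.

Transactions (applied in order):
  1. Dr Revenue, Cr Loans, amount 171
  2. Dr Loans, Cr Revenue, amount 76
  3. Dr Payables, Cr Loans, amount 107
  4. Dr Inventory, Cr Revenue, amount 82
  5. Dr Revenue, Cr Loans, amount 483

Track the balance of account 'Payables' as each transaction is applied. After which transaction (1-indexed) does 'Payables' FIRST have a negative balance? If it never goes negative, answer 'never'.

Answer: never

Derivation:
After txn 1: Payables=0
After txn 2: Payables=0
After txn 3: Payables=107
After txn 4: Payables=107
After txn 5: Payables=107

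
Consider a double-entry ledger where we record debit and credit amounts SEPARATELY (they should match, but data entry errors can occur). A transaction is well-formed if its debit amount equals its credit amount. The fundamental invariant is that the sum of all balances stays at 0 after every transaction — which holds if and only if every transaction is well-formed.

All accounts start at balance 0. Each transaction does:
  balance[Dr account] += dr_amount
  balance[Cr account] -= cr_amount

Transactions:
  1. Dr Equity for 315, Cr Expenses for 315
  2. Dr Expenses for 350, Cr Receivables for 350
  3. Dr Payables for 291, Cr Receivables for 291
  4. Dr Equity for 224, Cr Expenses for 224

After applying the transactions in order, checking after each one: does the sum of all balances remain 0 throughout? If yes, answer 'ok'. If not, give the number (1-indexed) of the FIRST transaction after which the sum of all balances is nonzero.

Answer: ok

Derivation:
After txn 1: dr=315 cr=315 sum_balances=0
After txn 2: dr=350 cr=350 sum_balances=0
After txn 3: dr=291 cr=291 sum_balances=0
After txn 4: dr=224 cr=224 sum_balances=0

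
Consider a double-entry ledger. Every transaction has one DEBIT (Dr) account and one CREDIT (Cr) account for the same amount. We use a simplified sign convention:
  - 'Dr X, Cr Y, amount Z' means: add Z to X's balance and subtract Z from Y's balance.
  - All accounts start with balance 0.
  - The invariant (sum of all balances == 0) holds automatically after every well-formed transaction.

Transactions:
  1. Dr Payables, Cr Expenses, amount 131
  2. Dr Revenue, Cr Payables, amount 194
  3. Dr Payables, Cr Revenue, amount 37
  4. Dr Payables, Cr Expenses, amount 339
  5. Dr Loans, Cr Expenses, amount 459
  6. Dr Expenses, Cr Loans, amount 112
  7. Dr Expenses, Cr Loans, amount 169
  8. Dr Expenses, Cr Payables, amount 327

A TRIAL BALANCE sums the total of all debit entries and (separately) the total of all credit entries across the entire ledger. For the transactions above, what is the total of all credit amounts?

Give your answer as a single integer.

Txn 1: credit+=131
Txn 2: credit+=194
Txn 3: credit+=37
Txn 4: credit+=339
Txn 5: credit+=459
Txn 6: credit+=112
Txn 7: credit+=169
Txn 8: credit+=327
Total credits = 1768

Answer: 1768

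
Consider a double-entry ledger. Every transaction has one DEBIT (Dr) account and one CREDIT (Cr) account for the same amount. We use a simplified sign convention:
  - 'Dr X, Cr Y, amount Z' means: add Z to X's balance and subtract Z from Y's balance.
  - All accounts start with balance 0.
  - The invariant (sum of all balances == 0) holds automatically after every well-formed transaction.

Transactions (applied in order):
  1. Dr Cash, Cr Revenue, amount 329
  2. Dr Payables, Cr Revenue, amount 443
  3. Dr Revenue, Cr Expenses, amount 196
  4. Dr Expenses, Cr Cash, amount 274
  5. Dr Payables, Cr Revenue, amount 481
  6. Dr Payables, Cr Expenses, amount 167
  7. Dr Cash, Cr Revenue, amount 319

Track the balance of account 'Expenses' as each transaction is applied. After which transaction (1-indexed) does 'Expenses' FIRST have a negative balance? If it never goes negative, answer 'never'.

After txn 1: Expenses=0
After txn 2: Expenses=0
After txn 3: Expenses=-196

Answer: 3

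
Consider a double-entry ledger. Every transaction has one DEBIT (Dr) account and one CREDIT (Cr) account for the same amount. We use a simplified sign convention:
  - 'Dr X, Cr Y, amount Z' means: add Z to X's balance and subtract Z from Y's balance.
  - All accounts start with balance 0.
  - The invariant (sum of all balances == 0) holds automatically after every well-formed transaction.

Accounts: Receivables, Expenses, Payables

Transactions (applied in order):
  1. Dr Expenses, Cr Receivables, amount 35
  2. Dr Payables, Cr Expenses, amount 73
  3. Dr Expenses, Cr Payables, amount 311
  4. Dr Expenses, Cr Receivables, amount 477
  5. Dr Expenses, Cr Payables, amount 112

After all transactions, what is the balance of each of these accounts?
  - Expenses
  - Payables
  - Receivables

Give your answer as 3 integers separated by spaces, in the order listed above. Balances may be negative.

Answer: 862 -350 -512

Derivation:
After txn 1 (Dr Expenses, Cr Receivables, amount 35): Expenses=35 Receivables=-35
After txn 2 (Dr Payables, Cr Expenses, amount 73): Expenses=-38 Payables=73 Receivables=-35
After txn 3 (Dr Expenses, Cr Payables, amount 311): Expenses=273 Payables=-238 Receivables=-35
After txn 4 (Dr Expenses, Cr Receivables, amount 477): Expenses=750 Payables=-238 Receivables=-512
After txn 5 (Dr Expenses, Cr Payables, amount 112): Expenses=862 Payables=-350 Receivables=-512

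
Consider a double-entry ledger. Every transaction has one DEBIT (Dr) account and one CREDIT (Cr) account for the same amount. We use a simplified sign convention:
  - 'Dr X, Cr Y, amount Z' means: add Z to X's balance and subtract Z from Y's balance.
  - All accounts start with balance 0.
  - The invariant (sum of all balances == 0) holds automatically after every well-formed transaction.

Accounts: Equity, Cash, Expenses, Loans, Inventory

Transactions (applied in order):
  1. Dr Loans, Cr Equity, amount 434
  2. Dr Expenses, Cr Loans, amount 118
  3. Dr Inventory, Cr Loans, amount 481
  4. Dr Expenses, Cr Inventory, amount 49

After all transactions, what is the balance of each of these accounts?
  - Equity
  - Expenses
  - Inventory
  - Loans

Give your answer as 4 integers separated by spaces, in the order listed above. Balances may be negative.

Answer: -434 167 432 -165

Derivation:
After txn 1 (Dr Loans, Cr Equity, amount 434): Equity=-434 Loans=434
After txn 2 (Dr Expenses, Cr Loans, amount 118): Equity=-434 Expenses=118 Loans=316
After txn 3 (Dr Inventory, Cr Loans, amount 481): Equity=-434 Expenses=118 Inventory=481 Loans=-165
After txn 4 (Dr Expenses, Cr Inventory, amount 49): Equity=-434 Expenses=167 Inventory=432 Loans=-165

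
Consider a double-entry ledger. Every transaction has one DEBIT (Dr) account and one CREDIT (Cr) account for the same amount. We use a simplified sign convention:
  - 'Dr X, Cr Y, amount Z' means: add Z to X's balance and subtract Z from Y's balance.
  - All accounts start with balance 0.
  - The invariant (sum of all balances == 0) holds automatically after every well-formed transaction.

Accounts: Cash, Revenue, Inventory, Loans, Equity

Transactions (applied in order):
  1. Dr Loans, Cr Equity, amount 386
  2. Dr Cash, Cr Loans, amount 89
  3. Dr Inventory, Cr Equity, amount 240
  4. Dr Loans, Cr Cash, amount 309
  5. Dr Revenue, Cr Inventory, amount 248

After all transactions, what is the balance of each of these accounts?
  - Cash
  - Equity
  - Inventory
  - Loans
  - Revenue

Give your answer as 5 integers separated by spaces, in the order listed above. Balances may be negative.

Answer: -220 -626 -8 606 248

Derivation:
After txn 1 (Dr Loans, Cr Equity, amount 386): Equity=-386 Loans=386
After txn 2 (Dr Cash, Cr Loans, amount 89): Cash=89 Equity=-386 Loans=297
After txn 3 (Dr Inventory, Cr Equity, amount 240): Cash=89 Equity=-626 Inventory=240 Loans=297
After txn 4 (Dr Loans, Cr Cash, amount 309): Cash=-220 Equity=-626 Inventory=240 Loans=606
After txn 5 (Dr Revenue, Cr Inventory, amount 248): Cash=-220 Equity=-626 Inventory=-8 Loans=606 Revenue=248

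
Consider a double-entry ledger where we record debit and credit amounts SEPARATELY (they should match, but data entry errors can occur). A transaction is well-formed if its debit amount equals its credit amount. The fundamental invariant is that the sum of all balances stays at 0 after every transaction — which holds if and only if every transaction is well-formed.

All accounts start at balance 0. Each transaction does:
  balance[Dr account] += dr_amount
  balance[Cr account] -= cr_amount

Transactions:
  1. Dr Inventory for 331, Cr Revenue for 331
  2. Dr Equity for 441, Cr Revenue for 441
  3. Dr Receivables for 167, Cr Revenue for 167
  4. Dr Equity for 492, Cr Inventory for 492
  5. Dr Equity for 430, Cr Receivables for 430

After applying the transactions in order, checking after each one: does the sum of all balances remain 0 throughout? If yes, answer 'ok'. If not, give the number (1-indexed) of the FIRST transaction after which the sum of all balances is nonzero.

Answer: ok

Derivation:
After txn 1: dr=331 cr=331 sum_balances=0
After txn 2: dr=441 cr=441 sum_balances=0
After txn 3: dr=167 cr=167 sum_balances=0
After txn 4: dr=492 cr=492 sum_balances=0
After txn 5: dr=430 cr=430 sum_balances=0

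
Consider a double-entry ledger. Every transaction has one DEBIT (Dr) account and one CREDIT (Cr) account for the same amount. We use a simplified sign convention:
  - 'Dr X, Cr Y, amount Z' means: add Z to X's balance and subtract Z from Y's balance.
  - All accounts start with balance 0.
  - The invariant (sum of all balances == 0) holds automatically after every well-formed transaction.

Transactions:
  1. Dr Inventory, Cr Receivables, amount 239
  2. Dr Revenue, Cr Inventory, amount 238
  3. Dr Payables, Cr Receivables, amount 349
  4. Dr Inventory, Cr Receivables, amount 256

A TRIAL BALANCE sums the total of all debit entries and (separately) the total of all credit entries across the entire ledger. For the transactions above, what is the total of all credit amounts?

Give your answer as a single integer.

Answer: 1082

Derivation:
Txn 1: credit+=239
Txn 2: credit+=238
Txn 3: credit+=349
Txn 4: credit+=256
Total credits = 1082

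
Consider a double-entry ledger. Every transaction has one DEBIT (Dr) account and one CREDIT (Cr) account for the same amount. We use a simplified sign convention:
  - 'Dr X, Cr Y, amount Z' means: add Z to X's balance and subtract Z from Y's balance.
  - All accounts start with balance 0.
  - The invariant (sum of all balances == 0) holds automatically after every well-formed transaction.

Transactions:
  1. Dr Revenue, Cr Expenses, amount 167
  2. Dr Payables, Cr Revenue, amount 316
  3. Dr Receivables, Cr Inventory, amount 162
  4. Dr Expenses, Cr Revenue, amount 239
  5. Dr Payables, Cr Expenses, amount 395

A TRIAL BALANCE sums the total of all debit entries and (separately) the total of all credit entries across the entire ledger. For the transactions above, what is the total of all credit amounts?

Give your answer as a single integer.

Answer: 1279

Derivation:
Txn 1: credit+=167
Txn 2: credit+=316
Txn 3: credit+=162
Txn 4: credit+=239
Txn 5: credit+=395
Total credits = 1279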